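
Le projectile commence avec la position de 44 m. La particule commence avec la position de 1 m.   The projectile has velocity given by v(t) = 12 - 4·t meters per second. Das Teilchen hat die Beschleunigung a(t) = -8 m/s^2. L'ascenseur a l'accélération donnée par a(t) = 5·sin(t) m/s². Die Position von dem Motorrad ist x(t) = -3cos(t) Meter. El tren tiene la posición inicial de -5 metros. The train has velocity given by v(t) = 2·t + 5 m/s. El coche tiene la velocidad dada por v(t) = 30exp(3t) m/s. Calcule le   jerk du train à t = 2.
Nous devons dériver notre équation de la vitesse v(t) = 2·t + 5 2 fois. En prenant d/dt de v(t), nous trouvons a(t) = 2. La dérivée de l'accélération donne le jerk: j(t) = 0. En utilisant j(t) = 0 et en substituant t = 2, nous trouvons j = 0.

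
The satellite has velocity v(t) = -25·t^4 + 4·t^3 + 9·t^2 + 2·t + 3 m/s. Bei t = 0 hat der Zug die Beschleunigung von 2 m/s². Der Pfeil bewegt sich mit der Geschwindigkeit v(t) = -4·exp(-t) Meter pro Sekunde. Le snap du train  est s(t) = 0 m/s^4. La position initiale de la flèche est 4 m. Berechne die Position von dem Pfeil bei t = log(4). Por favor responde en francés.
Nous devons trouver l'intégrale de notre équation de la vitesse v(t) = -4·exp(-t) 1 fois. La primitive de la vitesse, avec x(0) = 4, donne la position: x(t) = 4·exp(-t). De l'équation de la position x(t) = 4·exp(-t), nous substituons t = log(4) pour obtenir x = 1.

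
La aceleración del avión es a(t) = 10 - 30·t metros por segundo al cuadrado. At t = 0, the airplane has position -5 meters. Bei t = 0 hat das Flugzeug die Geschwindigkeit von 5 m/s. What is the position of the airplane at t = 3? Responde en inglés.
To solve this, we need to take 2 integrals of our acceleration equation a(t) = 10 - 30·t. Taking ∫a(t)dt and applying v(0) = 5, we find v(t) = -15·t^2 + 10·t + 5. The antiderivative of velocity, with x(0) = -5, gives position: x(t) = -5·t^3 + 5·t^2 + 5·t - 5. We have position x(t) = -5·t^3 + 5·t^2 + 5·t - 5. Substituting t = 3: x(3) = -80.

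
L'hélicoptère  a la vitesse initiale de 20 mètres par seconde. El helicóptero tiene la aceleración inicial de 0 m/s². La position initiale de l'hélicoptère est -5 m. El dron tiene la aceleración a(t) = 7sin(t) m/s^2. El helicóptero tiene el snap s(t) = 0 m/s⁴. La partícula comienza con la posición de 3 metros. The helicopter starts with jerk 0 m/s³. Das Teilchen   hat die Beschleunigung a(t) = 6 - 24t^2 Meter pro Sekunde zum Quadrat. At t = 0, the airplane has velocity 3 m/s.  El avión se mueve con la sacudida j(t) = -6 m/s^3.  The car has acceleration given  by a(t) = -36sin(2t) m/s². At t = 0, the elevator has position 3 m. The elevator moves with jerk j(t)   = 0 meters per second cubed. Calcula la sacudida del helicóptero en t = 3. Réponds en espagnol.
Necesitamos integrar nuestra ecuación del snap s(t) = 0 1 vez. Tomando ∫s(t)dt y aplicando j(0) = 0, encontramos j(t) = 0. Tenemos la sacudida j(t) = 0. Sustituyendo t = 3: j(3) = 0.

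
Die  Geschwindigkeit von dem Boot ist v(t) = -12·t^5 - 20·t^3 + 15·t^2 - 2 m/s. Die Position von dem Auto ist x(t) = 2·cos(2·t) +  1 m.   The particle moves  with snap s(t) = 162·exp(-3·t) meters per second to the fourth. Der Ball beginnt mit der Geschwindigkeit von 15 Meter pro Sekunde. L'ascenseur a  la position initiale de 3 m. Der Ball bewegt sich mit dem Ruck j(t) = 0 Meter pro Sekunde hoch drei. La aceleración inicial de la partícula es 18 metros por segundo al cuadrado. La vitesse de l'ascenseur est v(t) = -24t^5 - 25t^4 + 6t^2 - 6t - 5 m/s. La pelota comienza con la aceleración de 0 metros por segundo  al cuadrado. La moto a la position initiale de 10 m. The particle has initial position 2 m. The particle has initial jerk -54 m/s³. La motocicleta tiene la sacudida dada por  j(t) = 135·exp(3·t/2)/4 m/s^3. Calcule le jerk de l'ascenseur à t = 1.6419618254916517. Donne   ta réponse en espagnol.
Debemos derivar nuestra ecuación de la velocidad v(t) = -24·t^5 - 25·t^4 + 6·t^2 - 6·t - 5 2 veces. La derivada de la velocidad da la aceleración: a(t) = -120·t^4 - 100·t^3 + 12·t - 6. Derivando la aceleración, obtenemos la sacudida: j(t) = -480·t^3 - 300·t^2 + 12. Tenemos la sacudida j(t) = -480·t^3 - 300·t^2 + 12. Sustituyendo t = 1.6419618254916517: j(1.6419618254916517) = -2921.67200097869.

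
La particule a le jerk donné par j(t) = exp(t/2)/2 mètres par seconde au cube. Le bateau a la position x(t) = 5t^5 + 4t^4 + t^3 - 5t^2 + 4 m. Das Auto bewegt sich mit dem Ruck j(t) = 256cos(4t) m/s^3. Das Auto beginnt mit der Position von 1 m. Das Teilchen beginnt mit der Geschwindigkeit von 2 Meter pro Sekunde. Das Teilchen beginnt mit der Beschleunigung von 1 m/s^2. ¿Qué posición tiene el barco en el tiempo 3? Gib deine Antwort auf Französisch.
De l'équation de la position x(t) = 5·t^5 + 4·t^4 + t^3 - 5·t^2 + 4, nous substituons t = 3 pour obtenir x = 1525.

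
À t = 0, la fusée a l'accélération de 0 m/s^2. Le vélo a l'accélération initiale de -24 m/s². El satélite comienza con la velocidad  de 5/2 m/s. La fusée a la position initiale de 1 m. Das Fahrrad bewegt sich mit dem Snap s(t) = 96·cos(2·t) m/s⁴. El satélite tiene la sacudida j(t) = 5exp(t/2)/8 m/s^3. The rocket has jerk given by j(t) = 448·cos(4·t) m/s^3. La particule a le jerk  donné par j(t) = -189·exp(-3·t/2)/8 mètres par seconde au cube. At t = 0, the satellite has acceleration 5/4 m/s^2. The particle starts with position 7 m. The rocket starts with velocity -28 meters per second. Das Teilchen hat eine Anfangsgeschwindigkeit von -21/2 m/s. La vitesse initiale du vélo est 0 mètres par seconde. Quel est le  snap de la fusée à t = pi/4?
En partant du jerk j(t) = 448·cos(4·t), nous prenons 1 dérivée. En dérivant le jerk, nous obtenons le snap: s(t) = -1792·sin(4·t). De l'équation du snap s(t) = -1792·sin(4·t), nous substituons t = pi/4 pour obtenir s = 0.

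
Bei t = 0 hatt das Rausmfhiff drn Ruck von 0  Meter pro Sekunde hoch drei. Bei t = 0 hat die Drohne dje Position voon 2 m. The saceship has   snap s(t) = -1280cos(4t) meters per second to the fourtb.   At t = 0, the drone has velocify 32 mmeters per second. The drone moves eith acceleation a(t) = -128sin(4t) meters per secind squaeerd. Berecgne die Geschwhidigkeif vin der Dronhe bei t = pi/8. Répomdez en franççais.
En partant de l'accélération a(t) = -128·sin(4·t), nous prenons 1 intégrale. L'intégrale de l'accélération, avec v(0) = 32, donne la vitesse: v(t) = 32·cos(4·t). Nous avons la vitesse v(t) = 32·cos(4·t). En substituant t = pi/8: v(pi/8) = 0.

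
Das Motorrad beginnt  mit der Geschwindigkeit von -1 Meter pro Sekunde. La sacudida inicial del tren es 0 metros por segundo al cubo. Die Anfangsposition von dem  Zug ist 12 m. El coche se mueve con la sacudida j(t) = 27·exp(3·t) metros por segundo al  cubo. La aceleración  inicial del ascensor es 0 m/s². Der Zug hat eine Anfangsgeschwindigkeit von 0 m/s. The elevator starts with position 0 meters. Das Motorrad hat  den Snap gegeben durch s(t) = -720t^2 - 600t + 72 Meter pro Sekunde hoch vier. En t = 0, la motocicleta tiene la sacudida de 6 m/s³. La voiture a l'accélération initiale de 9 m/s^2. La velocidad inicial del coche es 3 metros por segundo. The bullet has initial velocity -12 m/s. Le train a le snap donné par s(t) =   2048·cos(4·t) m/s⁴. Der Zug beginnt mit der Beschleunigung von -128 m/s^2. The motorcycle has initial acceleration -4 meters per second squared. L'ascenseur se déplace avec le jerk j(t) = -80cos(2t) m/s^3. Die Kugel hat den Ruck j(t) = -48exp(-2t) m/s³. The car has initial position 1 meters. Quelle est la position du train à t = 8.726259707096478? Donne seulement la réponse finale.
La position à t = 8.726259707096478 est x = -3.52176266208016.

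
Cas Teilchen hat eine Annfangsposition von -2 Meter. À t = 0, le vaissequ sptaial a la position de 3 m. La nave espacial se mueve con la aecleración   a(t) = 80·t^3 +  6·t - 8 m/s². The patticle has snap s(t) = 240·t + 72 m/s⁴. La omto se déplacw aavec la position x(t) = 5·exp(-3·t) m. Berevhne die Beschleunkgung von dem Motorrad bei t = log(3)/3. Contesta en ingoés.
Starting from position x(t) = 5·exp(-3·t), we take 2 derivatives. Taking d/dt of x(t), we find v(t) = -15·exp(-3·t). Taking d/dt of v(t), we find a(t) = 45·exp(-3·t). From the given acceleration equation a(t) = 45·exp(-3·t), we substitute t = log(3)/3 to get a = 15.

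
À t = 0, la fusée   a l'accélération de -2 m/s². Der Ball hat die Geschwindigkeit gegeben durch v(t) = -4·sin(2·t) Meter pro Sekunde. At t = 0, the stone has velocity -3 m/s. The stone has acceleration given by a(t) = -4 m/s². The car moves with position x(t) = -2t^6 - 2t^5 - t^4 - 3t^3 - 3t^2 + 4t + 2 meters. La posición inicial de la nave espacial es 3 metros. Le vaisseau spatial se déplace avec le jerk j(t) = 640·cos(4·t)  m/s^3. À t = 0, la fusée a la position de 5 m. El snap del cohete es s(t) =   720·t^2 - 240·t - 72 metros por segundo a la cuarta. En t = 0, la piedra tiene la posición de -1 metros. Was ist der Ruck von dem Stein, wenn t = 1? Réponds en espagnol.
Debemos derivar nuestra ecuación de la aceleración a(t) = -4 1 vez. Derivando la aceleración, obtenemos la sacudida: j(t) = 0. De la ecuación de la sacudida j(t) = 0, sustituimos t = 1 para obtener j = 0.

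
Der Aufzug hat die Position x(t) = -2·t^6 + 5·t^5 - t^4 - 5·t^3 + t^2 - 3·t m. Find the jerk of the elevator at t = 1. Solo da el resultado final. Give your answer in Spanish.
La respuesta es 6.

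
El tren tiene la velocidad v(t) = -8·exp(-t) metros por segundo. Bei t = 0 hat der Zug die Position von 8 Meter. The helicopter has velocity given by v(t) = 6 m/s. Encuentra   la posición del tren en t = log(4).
Debemos encontrar la antiderivada de nuestra ecuación de la velocidad v(t) = -8·exp(-t) 1 vez. La antiderivada de la velocidad es la posición. Usando x(0) = 8, obtenemos x(t) = 8·exp(-t). Tenemos la posición x(t) = 8·exp(-t). Sustituyendo t = log(4): x(log(4)) = 2.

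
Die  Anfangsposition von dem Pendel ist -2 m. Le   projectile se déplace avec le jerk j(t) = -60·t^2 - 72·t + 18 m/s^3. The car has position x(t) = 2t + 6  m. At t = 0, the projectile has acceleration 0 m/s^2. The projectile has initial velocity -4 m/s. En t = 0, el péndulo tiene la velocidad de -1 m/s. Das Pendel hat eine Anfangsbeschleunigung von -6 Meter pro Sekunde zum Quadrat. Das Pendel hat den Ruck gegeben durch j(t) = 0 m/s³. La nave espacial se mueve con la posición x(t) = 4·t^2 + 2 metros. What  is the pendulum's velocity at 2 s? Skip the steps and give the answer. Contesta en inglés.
At t = 2, v = -13.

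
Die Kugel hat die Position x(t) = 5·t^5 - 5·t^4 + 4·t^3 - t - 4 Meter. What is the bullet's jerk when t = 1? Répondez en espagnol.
Partiendo de la posición x(t) = 5·t^5 - 5·t^4 + 4·t^3 - t - 4, tomamos 3 derivadas. Tomando d/dt de x(t), encontramos v(t) = 25·t^4 - 20·t^3 + 12·t^2 - 1. Tomando d/dt de v(t), encontramos a(t) = 100·t^3 - 60·t^2 + 24·t. La derivada de la aceleración da la sacudida: j(t) = 300·t^2 - 120·t + 24. De la ecuación de la sacudida j(t) = 300·t^2 - 120·t + 24, sustituimos t = 1 para obtener j = 204.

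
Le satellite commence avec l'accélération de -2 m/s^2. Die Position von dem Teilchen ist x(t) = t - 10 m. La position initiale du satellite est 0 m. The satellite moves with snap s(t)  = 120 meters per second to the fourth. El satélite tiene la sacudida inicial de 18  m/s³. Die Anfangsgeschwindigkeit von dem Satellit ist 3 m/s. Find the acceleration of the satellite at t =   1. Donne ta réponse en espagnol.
Debemos encontrar la antiderivada de nuestra ecuación del snap s(t) = 120 2 veces. La integral del snap, con j(0) = 18, da la sacudida: j(t) = 120·t + 18. La antiderivada de la sacudida es la aceleración. Usando a(0) = -2, obtenemos a(t) = 60·t^2 + 18·t - 2. Usando a(t) = 60·t^2 + 18·t - 2 y sustituyendo t = 1, encontramos a = 76.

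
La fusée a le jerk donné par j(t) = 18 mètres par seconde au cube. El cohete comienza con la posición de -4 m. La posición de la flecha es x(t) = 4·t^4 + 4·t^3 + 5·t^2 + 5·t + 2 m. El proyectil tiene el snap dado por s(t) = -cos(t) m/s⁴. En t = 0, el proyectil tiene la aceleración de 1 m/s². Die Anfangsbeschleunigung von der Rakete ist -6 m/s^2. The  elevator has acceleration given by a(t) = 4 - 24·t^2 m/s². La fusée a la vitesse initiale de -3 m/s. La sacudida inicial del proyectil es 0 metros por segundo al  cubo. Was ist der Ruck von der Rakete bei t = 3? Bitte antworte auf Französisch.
De l'équation du jerk j(t) = 18, nous substituons t = 3 pour obtenir j = 18.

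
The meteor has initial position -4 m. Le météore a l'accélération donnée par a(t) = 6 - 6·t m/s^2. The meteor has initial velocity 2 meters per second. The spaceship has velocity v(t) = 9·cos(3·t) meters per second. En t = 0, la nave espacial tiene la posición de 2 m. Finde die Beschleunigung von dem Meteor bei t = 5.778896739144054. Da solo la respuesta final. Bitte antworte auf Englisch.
At t = 5.778896739144054, a = -28.6733804348643.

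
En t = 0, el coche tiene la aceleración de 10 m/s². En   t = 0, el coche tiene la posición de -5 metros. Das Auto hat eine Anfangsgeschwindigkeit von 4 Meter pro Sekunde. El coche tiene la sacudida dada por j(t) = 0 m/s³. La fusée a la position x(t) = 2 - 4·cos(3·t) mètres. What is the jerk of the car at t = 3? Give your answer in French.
En utilisant j(t) = 0 et en substituant t = 3, nous trouvons j = 0.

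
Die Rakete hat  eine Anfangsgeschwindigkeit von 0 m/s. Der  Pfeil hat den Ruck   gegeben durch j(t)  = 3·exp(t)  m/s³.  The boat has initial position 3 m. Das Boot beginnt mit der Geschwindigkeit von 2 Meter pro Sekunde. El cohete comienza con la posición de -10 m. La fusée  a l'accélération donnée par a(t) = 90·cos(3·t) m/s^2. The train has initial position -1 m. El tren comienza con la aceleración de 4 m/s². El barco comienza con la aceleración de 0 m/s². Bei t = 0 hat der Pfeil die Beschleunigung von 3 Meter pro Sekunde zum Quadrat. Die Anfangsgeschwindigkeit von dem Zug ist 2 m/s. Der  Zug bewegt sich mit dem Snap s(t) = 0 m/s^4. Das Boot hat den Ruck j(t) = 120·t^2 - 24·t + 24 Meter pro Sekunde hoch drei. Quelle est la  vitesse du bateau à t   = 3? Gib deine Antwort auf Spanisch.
Partiendo de la sacudida j(t) = 120·t^2 - 24·t + 24, tomamos 2 integrales. La integral de la sacudida es la aceleración. Usando a(0) = 0, obtenemos a(t) = 4·t·(10·t^2 - 3·t + 6). La antiderivada de la aceleración, con v(0) = 2, da la velocidad: v(t) = 10·t^4 - 4·t^3 + 12·t^2 + 2. Tenemos la velocidad v(t) = 10·t^4 - 4·t^3 + 12·t^2 + 2. Sustituyendo t = 3: v(3) = 812.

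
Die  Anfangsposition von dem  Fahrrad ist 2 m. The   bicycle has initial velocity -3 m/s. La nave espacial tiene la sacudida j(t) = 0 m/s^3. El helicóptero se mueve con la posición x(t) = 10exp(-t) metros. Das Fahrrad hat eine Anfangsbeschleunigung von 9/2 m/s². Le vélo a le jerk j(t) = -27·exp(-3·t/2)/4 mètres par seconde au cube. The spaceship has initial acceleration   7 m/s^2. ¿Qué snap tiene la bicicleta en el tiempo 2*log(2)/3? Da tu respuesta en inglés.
We must differentiate our jerk equation j(t) = -27·exp(-3·t/2)/4 1 time. Differentiating jerk, we get snap: s(t) = 81·exp(-3·t/2)/8. We have snap s(t) = 81·exp(-3·t/2)/8. Substituting t = 2*log(2)/3: s(2*log(2)/3) = 81/16.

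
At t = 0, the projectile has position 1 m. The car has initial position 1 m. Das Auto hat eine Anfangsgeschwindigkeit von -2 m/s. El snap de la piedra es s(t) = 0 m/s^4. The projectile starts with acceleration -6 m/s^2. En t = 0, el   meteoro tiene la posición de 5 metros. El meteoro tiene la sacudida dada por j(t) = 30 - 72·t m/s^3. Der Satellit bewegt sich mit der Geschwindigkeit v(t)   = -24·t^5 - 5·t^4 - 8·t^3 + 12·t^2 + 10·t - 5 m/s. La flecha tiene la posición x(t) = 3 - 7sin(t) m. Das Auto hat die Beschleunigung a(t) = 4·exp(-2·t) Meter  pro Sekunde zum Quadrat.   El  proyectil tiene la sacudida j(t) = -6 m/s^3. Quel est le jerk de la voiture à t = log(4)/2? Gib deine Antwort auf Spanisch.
Partiendo de la aceleración a(t) = 4·exp(-2·t), tomamos 1 derivada. La derivada de la aceleración da la sacudida: j(t) = -8·exp(-2·t). De la ecuación de la sacudida j(t) = -8·exp(-2·t), sustituimos t = log(4)/2 para obtener j = -2.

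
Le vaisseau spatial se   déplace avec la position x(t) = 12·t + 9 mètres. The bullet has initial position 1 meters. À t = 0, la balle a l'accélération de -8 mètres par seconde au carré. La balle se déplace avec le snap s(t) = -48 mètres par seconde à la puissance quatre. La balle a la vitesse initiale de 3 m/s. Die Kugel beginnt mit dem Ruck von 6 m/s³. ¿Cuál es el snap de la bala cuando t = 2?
De la ecuación del snap s(t) = -48, sustituimos t = 2 para obtener s = -48.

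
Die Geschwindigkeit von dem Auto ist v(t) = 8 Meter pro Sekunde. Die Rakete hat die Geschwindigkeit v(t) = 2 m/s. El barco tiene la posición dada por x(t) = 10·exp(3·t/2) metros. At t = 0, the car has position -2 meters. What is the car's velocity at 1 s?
From the given velocity equation v(t) = 8, we substitute t = 1 to get v = 8.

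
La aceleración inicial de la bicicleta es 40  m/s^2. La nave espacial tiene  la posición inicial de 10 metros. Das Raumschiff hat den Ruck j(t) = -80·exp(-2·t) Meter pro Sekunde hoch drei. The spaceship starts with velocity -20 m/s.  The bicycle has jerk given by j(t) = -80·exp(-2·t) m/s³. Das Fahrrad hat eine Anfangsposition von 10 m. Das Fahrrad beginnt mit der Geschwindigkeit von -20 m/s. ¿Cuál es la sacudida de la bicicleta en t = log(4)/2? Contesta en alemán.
Wir haben den Ruck j(t) = -80·exp(-2·t). Durch Einsetzen von t = log(4)/2: j(log(4)/2) = -20.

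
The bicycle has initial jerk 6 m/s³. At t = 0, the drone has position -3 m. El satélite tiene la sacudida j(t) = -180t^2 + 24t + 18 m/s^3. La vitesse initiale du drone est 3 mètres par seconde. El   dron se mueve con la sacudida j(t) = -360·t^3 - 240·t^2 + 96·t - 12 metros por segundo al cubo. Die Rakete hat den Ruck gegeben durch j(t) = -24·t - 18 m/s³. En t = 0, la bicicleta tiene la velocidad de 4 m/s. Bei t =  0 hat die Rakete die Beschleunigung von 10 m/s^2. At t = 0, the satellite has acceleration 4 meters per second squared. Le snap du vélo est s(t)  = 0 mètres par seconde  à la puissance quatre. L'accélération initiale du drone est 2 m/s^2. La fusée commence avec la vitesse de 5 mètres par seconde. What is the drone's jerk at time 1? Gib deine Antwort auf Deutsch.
Mit j(t) = -360·t^3 - 240·t^2 + 96·t - 12 und Einsetzen von t = 1, finden wir j = -516.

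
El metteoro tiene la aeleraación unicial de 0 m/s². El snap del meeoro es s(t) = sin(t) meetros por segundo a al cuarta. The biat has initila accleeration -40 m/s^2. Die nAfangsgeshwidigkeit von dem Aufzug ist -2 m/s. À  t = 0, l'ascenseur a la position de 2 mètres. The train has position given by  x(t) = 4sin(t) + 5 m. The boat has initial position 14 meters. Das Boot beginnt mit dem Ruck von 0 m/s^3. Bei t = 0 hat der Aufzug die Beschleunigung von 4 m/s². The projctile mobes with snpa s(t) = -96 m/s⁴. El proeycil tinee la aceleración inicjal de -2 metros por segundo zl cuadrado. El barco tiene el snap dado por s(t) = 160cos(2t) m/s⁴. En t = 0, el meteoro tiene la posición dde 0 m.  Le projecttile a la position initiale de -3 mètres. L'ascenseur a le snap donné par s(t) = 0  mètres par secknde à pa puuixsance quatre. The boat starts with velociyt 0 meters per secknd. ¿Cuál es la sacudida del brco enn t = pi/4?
Debemos encontrar la integral de nuestra ecuación del snap s(t) = 160·cos(2·t) 1 vez. La integral del snap, con j(0) = 0, da la sacudida: j(t) = 80·sin(2·t). Tenemos la sacudida j(t) = 80·sin(2·t). Sustituyendo t = pi/4: j(pi/4) = 80.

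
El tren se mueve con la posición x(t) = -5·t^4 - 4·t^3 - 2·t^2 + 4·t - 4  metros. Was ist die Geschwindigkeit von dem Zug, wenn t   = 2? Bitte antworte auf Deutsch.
Ausgehend von der Position x(t) = -5·t^4 - 4·t^3 - 2·t^2 + 4·t - 4, nehmen wir 1 Ableitung. Die Ableitung von der Position ergibt die Geschwindigkeit: v(t) = -20·t^3 - 12·t^2 - 4·t + 4. Mit v(t) = -20·t^3 - 12·t^2 - 4·t + 4 und Einsetzen von t = 2, finden wir v = -212.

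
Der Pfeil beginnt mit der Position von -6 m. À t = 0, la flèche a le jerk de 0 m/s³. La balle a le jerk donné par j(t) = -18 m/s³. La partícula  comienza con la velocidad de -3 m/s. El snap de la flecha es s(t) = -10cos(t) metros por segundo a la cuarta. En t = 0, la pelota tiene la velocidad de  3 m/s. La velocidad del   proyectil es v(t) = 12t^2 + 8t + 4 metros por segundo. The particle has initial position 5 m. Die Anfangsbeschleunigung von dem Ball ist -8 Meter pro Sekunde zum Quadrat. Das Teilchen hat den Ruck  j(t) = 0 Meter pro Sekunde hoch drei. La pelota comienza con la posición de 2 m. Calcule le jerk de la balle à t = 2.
En utilisant j(t) = -18 et en substituant t = 2, nous trouvons j = -18.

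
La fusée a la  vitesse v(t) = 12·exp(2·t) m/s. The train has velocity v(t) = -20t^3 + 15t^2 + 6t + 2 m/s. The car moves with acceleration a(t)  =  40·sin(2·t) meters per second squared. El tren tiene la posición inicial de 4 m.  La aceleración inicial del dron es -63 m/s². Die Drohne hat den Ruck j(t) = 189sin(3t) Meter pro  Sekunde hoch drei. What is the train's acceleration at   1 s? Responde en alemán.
Wir müssen unsere Gleichung für die Geschwindigkeit v(t) = -20·t^3 + 15·t^2 + 6·t + 2 1-mal ableiten. Durch Ableiten von der Geschwindigkeit erhalten wir die Beschleunigung: a(t) = -60·t^2 + 30·t + 6. Aus der Gleichung für die Beschleunigung a(t) = -60·t^2 + 30·t + 6, setzen wir t = 1 ein und erhalten a = -24.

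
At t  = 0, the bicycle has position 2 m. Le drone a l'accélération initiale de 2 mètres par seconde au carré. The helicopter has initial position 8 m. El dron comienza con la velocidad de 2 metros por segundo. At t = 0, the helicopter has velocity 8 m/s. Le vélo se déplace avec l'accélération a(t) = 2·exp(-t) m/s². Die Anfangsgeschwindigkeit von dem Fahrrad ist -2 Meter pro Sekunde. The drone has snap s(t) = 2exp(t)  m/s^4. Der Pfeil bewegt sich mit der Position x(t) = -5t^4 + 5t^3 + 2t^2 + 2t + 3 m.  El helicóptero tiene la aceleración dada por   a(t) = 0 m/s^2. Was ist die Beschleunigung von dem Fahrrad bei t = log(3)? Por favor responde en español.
Tenemos la aceleración a(t) = 2·exp(-t). Sustituyendo t = log(3): a(log(3)) = 2/3.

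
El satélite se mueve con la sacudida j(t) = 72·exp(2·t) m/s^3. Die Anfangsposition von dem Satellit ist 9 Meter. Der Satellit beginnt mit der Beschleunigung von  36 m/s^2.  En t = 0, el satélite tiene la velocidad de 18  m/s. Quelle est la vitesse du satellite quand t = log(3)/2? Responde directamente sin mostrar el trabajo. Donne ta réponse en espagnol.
En t = log(3)/2, v = 54.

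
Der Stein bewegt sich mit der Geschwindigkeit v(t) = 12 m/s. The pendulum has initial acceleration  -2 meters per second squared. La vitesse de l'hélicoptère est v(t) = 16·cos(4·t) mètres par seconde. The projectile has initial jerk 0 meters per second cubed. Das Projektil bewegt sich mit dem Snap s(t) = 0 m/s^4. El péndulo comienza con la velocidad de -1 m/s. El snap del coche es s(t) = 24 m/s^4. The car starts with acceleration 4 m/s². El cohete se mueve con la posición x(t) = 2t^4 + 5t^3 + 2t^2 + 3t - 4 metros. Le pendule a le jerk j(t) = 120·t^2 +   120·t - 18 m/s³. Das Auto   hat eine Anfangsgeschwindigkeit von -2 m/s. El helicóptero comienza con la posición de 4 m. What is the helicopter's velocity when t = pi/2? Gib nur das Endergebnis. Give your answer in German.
Die Antwort ist 16.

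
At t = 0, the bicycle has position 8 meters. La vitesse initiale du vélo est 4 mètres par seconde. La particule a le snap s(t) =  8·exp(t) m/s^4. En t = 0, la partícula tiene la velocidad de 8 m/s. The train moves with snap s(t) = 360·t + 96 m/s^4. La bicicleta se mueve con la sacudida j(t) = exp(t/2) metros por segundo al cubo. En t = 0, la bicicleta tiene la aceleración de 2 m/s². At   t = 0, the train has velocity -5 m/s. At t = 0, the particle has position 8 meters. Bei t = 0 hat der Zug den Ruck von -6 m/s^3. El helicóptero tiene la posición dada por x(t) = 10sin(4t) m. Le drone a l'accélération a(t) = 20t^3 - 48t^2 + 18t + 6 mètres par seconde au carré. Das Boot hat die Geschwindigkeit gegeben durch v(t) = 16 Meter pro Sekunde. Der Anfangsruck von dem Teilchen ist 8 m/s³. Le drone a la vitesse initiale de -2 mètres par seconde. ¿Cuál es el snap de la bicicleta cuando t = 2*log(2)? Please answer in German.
Um dies zu lösen, müssen wir 1 Ableitung unserer Gleichung für den Ruck j(t) = exp(t/2) nehmen. Durch Ableiten von dem Ruck erhalten wir den Snap: s(t) = exp(t/2)/2. Wir haben den Snap s(t) = exp(t/2)/2. Durch Einsetzen von t = 2*log(2): s(2*log(2)) = 1.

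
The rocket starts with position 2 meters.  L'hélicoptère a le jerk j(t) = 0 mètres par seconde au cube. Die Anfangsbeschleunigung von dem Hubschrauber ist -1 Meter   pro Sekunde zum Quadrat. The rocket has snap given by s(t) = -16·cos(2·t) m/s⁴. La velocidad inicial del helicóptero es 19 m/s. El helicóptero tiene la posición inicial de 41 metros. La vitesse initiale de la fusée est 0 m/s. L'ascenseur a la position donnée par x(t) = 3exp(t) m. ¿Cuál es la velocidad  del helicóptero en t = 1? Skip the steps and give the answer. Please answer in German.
Die Antwort ist 18.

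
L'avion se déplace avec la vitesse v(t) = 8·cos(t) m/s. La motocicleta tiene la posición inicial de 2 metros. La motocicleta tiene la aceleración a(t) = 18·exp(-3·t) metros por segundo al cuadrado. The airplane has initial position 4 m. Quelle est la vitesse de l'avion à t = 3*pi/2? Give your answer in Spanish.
De la ecuación de la velocidad v(t) = 8·cos(t), sustituimos t = 3*pi/2 para obtener v = 0.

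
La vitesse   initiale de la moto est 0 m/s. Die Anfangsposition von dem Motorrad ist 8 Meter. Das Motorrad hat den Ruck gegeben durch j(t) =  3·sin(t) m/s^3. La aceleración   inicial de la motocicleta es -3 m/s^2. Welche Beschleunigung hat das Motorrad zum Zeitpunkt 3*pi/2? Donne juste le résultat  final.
Die Beschleunigung bei t = 3*pi/2 ist a = 0.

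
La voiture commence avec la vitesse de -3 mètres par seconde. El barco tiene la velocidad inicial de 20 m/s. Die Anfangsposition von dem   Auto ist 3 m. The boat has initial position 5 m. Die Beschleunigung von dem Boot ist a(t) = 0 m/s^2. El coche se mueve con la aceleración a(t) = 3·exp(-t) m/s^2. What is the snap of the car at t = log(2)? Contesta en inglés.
Starting from acceleration a(t) = 3·exp(-t), we take 2 derivatives. Differentiating acceleration, we get jerk: j(t) = -3·exp(-t). Taking d/dt of j(t), we find s(t) = 3·exp(-t). Using s(t) = 3·exp(-t) and substituting t = log(2), we find s = 3/2.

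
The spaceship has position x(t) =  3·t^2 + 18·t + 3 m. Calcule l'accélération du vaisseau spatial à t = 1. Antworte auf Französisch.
Pour résoudre ceci, nous devons prendre 2 dérivées de notre équation de la position x(t) = 3·t^2 + 18·t + 3. En prenant d/dt de x(t), nous trouvons v(t) = 6·t + 18. En dérivant la vitesse, nous obtenons l'accélération: a(t) = 6. En utilisant a(t) = 6 et en substituant t = 1, nous trouvons a = 6.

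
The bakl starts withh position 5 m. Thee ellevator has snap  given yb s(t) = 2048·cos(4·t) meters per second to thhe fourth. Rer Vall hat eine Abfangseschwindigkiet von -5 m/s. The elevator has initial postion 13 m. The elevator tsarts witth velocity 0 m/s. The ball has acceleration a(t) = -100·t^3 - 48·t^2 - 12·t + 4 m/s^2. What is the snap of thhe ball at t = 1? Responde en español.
Partiendo de la aceleración a(t) = -100·t^3 - 48·t^2 - 12·t + 4, tomamos 2 derivadas. Derivando la aceleración, obtenemos la sacudida: j(t) = -300·t^2 - 96·t - 12. La derivada de la sacudida da el snap: s(t) = -600·t - 96. Tenemos el snap s(t) = -600·t - 96. Sustituyendo t = 1: s(1) = -696.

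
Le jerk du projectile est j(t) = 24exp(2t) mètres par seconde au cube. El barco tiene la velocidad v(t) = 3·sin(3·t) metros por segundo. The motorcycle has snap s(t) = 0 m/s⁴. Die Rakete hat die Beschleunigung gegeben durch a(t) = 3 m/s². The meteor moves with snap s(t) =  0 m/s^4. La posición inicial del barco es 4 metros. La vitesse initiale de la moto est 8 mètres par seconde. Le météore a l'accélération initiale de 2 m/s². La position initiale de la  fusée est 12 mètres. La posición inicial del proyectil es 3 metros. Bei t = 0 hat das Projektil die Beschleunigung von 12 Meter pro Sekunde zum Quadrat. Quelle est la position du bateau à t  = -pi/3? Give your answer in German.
Ausgehend von der Geschwindigkeit v(t) = 3·sin(3·t), nehmen wir 1 Stammfunktion. Mit ∫v(t)dt und Anwendung von x(0) = 4, finden wir x(t) = 5 - cos(3·t). Aus der Gleichung für die Position x(t) = 5 - cos(3·t), setzen wir t = -pi/3 ein und erhalten x = 6.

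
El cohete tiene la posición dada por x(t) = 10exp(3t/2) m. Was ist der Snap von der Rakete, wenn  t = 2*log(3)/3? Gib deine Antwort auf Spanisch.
Partiendo de la posición x(t) = 10·exp(3·t/2), tomamos 4 derivadas. Derivando la posición, obtenemos la velocidad: v(t) = 15·exp(3·t/2). Derivando la velocidad, obtenemos la aceleración: a(t) = 45·exp(3·t/2)/2. La derivada de la aceleración da la sacudida: j(t) = 135·exp(3·t/2)/4. Derivando la sacudida, obtenemos el snap: s(t) = 405·exp(3·t/2)/8. De la ecuación del snap s(t) = 405·exp(3·t/2)/8, sustituimos t = 2*log(3)/3 para obtener s = 1215/8.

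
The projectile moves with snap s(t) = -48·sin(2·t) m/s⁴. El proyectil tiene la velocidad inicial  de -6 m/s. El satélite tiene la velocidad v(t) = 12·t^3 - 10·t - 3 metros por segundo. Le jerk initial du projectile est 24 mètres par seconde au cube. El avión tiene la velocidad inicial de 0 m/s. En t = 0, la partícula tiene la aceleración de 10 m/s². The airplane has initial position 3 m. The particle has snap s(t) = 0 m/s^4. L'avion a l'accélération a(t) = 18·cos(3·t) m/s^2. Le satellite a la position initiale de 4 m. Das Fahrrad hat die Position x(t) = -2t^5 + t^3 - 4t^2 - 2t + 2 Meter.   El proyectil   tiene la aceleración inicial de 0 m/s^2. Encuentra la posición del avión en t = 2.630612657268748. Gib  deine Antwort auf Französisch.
Pour résoudre ceci, nous devons prendre 2 primitives de notre équation de l'accélération a(t) = 18·cos(3·t). L'intégrale de l'accélération est la vitesse. En utilisant v(0) = 0, nous obtenons v(t) = 6·sin(3·t). En intégrant la vitesse et en utilisant la condition initiale x(0) = 3, nous obtenons x(t) = 5 - 2·cos(3·t). Nous avons la position x(t) = 5 - 2·cos(3·t). En substituant t = 2.630612657268748: x(2.630612657268748) = 5.07569459295751.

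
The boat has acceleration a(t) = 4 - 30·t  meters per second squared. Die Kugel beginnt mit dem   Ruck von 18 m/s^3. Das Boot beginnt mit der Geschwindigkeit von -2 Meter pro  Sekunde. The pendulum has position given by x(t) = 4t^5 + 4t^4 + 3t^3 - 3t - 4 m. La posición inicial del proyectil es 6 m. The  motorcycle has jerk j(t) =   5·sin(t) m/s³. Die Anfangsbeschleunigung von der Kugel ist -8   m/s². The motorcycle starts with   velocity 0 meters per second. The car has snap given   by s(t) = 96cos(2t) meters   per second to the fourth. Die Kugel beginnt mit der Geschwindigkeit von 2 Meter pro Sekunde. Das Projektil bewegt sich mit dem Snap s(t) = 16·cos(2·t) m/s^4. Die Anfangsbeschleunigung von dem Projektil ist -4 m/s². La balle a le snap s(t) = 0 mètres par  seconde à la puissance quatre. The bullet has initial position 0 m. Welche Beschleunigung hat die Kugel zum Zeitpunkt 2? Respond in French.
Nous devons trouver la primitive de notre équation du snap s(t) = 0 2 fois. En prenant ∫s(t)dt et en appliquant j(0) = 18, nous trouvons j(t) = 18. En intégrant le jerk et en utilisant la condition initiale a(0) = -8, nous obtenons a(t) = 18·t - 8. De l'équation de l'accélération a(t) = 18·t - 8, nous substituons t = 2 pour obtenir a = 28.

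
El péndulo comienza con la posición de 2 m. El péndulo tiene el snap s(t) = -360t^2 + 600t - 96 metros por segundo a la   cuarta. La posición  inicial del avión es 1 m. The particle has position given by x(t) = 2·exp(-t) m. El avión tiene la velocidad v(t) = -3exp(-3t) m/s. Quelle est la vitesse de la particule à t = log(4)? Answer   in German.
Wir müssen unsere Gleichung für die Position x(t) = 2·exp(-t) 1-mal ableiten. Durch Ableiten von der Position erhalten wir die Geschwindigkeit: v(t) = -2·exp(-t). Wir haben die Geschwindigkeit v(t) = -2·exp(-t). Durch Einsetzen von t = log(4): v(log(4)) = -1/2.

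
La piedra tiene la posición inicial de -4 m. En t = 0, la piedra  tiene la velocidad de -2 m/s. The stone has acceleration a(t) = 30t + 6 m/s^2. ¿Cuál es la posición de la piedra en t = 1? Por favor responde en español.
Para resolver esto, necesitamos tomar 2 integrales de nuestra ecuación de la aceleración a(t) = 30·t + 6. Integrando la aceleración y usando la condición inicial v(0) = -2, obtenemos v(t) = 15·t^2 + 6·t - 2. La integral de la velocidad, con x(0) = -4, da la posición: x(t) = 5·t^3 + 3·t^2 - 2·t - 4. Usando x(t) = 5·t^3 + 3·t^2 - 2·t - 4 y sustituyendo t = 1, encontramos x = 2.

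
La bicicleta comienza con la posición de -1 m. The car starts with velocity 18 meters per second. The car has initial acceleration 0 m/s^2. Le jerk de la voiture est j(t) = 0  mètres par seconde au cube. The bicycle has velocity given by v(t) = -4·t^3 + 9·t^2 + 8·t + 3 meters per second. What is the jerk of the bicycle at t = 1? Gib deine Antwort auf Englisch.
Starting from velocity v(t) = -4·t^3 + 9·t^2 + 8·t + 3, we take 2 derivatives. Taking d/dt of v(t), we find a(t) = -12·t^2 + 18·t + 8. The derivative of acceleration gives jerk: j(t) = 18 - 24·t. Using j(t) = 18 - 24·t and substituting t = 1, we find j = -6.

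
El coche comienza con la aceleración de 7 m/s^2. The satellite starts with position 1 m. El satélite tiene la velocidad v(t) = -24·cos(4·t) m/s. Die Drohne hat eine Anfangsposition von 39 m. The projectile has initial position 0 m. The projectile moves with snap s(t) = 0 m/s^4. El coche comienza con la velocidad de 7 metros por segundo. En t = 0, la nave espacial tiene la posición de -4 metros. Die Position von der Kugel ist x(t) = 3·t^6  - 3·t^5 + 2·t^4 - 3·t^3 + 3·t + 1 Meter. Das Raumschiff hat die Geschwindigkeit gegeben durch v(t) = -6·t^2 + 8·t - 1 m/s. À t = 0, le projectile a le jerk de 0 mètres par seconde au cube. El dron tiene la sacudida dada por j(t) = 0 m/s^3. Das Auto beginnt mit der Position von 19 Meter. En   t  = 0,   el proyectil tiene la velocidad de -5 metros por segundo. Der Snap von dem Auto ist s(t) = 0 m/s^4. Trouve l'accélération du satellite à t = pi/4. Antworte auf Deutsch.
Um dies zu lösen, müssen wir 1 Ableitung unserer Gleichung für die Geschwindigkeit v(t) = -24·cos(4·t) nehmen. Durch Ableiten von der Geschwindigkeit erhalten wir die Beschleunigung: a(t) = 96·sin(4·t). Aus der Gleichung für die Beschleunigung a(t) = 96·sin(4·t), setzen wir t = pi/4 ein und erhalten a = 0.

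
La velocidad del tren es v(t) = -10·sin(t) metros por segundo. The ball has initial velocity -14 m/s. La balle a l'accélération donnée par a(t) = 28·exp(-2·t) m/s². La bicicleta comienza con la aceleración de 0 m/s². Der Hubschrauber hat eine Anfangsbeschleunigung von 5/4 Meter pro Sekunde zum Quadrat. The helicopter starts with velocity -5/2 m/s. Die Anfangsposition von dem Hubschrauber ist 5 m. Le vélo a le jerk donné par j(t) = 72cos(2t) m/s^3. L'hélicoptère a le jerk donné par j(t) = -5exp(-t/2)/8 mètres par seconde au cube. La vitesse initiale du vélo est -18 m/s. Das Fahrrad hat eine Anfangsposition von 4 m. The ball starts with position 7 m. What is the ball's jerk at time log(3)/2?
We must differentiate our acceleration equation a(t) = 28·exp(-2·t) 1 time. Taking d/dt of a(t), we find j(t) = -56·exp(-2·t). Using j(t) = -56·exp(-2·t) and substituting t = log(3)/2, we find j = -56/3.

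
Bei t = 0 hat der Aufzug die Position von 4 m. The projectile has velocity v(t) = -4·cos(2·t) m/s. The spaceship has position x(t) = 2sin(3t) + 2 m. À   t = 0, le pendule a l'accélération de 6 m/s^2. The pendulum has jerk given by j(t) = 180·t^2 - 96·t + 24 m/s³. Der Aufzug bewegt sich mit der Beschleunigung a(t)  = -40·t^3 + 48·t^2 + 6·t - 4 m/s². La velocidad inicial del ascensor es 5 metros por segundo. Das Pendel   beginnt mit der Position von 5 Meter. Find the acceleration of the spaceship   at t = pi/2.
Starting from position x(t) = 2·sin(3·t) + 2, we take 2 derivatives. The derivative of position gives velocity: v(t) = 6·cos(3·t). Taking d/dt of v(t), we find a(t) = -18·sin(3·t). Using a(t) = -18·sin(3·t) and substituting t = pi/2, we find a = 18.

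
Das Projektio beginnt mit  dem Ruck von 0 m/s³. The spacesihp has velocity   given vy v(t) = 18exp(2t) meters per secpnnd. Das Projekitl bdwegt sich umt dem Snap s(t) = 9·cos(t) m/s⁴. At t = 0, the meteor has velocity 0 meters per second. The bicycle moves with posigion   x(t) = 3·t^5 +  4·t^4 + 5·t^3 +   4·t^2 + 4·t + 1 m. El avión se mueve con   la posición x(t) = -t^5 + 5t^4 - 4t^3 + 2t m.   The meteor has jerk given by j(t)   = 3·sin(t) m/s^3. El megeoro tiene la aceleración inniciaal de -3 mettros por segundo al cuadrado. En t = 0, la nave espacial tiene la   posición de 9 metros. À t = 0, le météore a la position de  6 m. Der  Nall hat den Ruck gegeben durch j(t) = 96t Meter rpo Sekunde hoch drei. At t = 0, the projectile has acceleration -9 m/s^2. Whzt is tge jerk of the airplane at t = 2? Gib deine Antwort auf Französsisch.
En partant de la position x(t) = -t^5 + 5·t^4 - 4·t^3 + 2·t, nous prenons 3 dérivées. En prenant d/dt de x(t), nous trouvons v(t) = -5·t^4 + 20·t^3 - 12·t^2 + 2. En dérivant la vitesse, nous obtenons l'accélération: a(t) = -20·t^3 + 60·t^2 - 24·t. La dérivée de l'accélération donne le jerk: j(t) = -60·t^2 + 120·t - 24. En utilisant j(t) = -60·t^2 + 120·t - 24 et en substituant t = 2, nous trouvons j = -24.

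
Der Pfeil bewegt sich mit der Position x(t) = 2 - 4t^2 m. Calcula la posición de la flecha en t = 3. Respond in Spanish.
Usando x(t) = 2 - 4·t^2 y sustituyendo t = 3, encontramos x = -34.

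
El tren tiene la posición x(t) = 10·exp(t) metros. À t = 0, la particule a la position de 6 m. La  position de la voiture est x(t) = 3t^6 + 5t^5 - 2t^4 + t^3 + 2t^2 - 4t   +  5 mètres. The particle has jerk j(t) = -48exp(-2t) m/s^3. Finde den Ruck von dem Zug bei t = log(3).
Um dies zu lösen, müssen wir 3 Ableitungen unserer Gleichung für die Position x(t) = 10·exp(t) nehmen. Durch Ableiten von der Position erhalten wir die Geschwindigkeit: v(t) = 10·exp(t). Die Ableitung von der Geschwindigkeit ergibt die Beschleunigung: a(t) = 10·exp(t). Die Ableitung von der Beschleunigung ergibt den Ruck: j(t) = 10·exp(t). Mit j(t) = 10·exp(t) und Einsetzen von t = log(3), finden wir j = 30.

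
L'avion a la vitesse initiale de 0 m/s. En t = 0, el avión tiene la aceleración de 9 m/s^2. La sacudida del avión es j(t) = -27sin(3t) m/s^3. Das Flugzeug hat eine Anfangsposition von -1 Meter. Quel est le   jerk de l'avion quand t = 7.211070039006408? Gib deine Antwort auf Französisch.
Nous avons le jerk j(t) = -27·sin(3·t). En substituant t = 7.211070039006408: j(7.211070039006408) = -9.45929058011512.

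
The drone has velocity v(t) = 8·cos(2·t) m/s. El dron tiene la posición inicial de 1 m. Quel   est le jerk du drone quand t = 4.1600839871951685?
En partant de la vitesse v(t) = 8·cos(2·t), nous prenons 2 dérivées. En prenant d/dt de v(t), nous trouvons a(t) = -16·sin(2·t). En dérivant l'accélération, nous obtenons le jerk: j(t) = -32·cos(2·t). De l'équation du jerk j(t) = -32·cos(2·t), nous substituons t = 4.1600839871951685 pour obtenir j = 14.3834515932433.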